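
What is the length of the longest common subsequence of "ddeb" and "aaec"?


LCS of "ddeb" and "aaec"
DP table:
           a    a    e    c
      0    0    0    0    0
  d   0    0    0    0    0
  d   0    0    0    0    0
  e   0    0    0    1    1
  b   0    0    0    1    1
LCS length = dp[4][4] = 1

1


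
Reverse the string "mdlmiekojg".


Input: mdlmiekojg
Reading characters right to left:
  Position 9: 'g'
  Position 8: 'j'
  Position 7: 'o'
  Position 6: 'k'
  Position 5: 'e'
  Position 4: 'i'
  Position 3: 'm'
  Position 2: 'l'
  Position 1: 'd'
  Position 0: 'm'
Reversed: gjokeimldm

gjokeimldm


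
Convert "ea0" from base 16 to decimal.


Input: "ea0" in base 16
Positional expansion:
  Digit 'e' (value 14) x 16^2 = 3584
  Digit 'a' (value 10) x 16^1 = 160
  Digit '0' (value 0) x 16^0 = 0
Sum = 3744

3744


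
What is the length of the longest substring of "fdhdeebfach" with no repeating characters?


Input: "fdhdeebfach"
Sliding window (track last position of each char):
  Position 0 ('f'): window [0,0] length 1 -- new best
  Position 1 ('d'): window [0,1] length 2 -- new best
  Position 2 ('h'): window [0,2] length 3 -- new best
  Position 3 ('d'): repeat (last at 1), move window start to 2
  Position 3 ('d'): window [2,3] length 2
  Position 4 ('e'): window [2,4] length 3
  Position 5 ('e'): repeat (last at 4), move window start to 5
  Position 5 ('e'): window [5,5] length 1
  Position 6 ('b'): window [5,6] length 2
  Position 7 ('f'): window [5,7] length 3
  Position 8 ('a'): window [5,8] length 4 -- new best
  Position 9 ('c'): window [5,9] length 5 -- new best
  Position 10 ('h'): window [5,10] length 6 -- new best
Longest substring with no repeats: "ebfach" with length 6

6


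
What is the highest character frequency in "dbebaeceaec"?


Input: dbebaeceaec
Character counts:
  'a': 2
  'b': 2
  'c': 2
  'd': 1
  'e': 4
Maximum frequency: 4

4


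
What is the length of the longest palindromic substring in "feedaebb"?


Input: "feedaebb"
Checking substrings for palindromes:
  [1:3] "ee" (len 2) => palindrome
  [6:8] "bb" (len 2) => palindrome
Longest palindromic substring: "ee" with length 2

2


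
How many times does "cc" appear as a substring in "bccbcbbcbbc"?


Searching for "cc" in "bccbcbbcbbc"
Scanning each position:
  Position 0: "bc" => no
  Position 1: "cc" => MATCH
  Position 2: "cb" => no
  Position 3: "bc" => no
  Position 4: "cb" => no
  Position 5: "bb" => no
  Position 6: "bc" => no
  Position 7: "cb" => no
  Position 8: "bb" => no
  Position 9: "bc" => no
Total occurrences: 1

1


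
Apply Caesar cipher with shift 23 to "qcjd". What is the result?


Caesar cipher: shift "qcjd" by 23
  'q' (pos 16) + 23 = pos 13 = 'n'
  'c' (pos 2) + 23 = pos 25 = 'z'
  'j' (pos 9) + 23 = pos 6 = 'g'
  'd' (pos 3) + 23 = pos 0 = 'a'
Result: nzga

nzga


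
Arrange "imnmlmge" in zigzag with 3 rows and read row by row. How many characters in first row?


Zigzag "imnmlmge" into 3 rows:
Placing characters:
  'i' => row 0
  'm' => row 1
  'n' => row 2
  'm' => row 1
  'l' => row 0
  'm' => row 1
  'g' => row 2
  'e' => row 1
Rows:
  Row 0: "il"
  Row 1: "mmme"
  Row 2: "ng"
First row length: 2

2


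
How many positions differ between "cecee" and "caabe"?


Comparing "cecee" and "caabe" position by position:
  Position 0: 'c' vs 'c' => same
  Position 1: 'e' vs 'a' => DIFFER
  Position 2: 'c' vs 'a' => DIFFER
  Position 3: 'e' vs 'b' => DIFFER
  Position 4: 'e' vs 'e' => same
Positions that differ: 3

3


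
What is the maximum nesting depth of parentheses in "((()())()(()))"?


Input: "((()())()(()))"
Tracking depth:
  Position 0 '(': depth becomes 1
  Position 1 '(': depth becomes 2
  Position 2 '(': depth becomes 3
  Position 3 ')': depth becomes 2
  Position 4 '(': depth becomes 3
  Position 5 ')': depth becomes 2
  Position 6 ')': depth becomes 1
  Position 7 '(': depth becomes 2
  Position 8 ')': depth becomes 1
  Position 9 '(': depth becomes 2
  Position 10 '(': depth becomes 3
  Position 11 ')': depth becomes 2
  Position 12 ')': depth becomes 1
  Position 13 ')': depth becomes 0
Maximum depth reached: 3

3


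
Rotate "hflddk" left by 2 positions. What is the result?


Input: "hflddk", rotate left by 2
First 2 characters: "hf"
Remaining characters: "lddk"
Concatenate remaining + first: "lddk" + "hf" = "lddkhf"

lddkhf


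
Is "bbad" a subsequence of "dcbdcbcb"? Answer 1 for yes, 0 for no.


Check if "bbad" is a subsequence of "dcbdcbcb"
Greedy scan:
  Position 0 ('d'): no match needed
  Position 1 ('c'): no match needed
  Position 2 ('b'): matches sub[0] = 'b'
  Position 3 ('d'): no match needed
  Position 4 ('c'): no match needed
  Position 5 ('b'): matches sub[1] = 'b'
  Position 6 ('c'): no match needed
  Position 7 ('b'): no match needed
Only matched 2/4 characters => not a subsequence

0


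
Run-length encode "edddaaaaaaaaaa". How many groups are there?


Input: edddaaaaaaaaaa
Scanning for consecutive runs:
  Group 1: 'e' x 1 (positions 0-0)
  Group 2: 'd' x 3 (positions 1-3)
  Group 3: 'a' x 10 (positions 4-13)
Total groups: 3

3


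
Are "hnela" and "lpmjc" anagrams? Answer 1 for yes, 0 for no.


Strings: "hnela", "lpmjc"
Sorted first:  aehln
Sorted second: cjlmp
Differ at position 0: 'a' vs 'c' => not anagrams

0


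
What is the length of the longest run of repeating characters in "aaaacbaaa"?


Input: "aaaacbaaa"
Scanning for longest run:
  Position 1 ('a'): continues run of 'a', length=2
  Position 2 ('a'): continues run of 'a', length=3
  Position 3 ('a'): continues run of 'a', length=4
  Position 4 ('c'): new char, reset run to 1
  Position 5 ('b'): new char, reset run to 1
  Position 6 ('a'): new char, reset run to 1
  Position 7 ('a'): continues run of 'a', length=2
  Position 8 ('a'): continues run of 'a', length=3
Longest run: 'a' with length 4

4


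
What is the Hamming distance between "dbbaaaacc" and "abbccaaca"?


Comparing "dbbaaaacc" and "abbccaaca" position by position:
  Position 0: 'd' vs 'a' => differ
  Position 1: 'b' vs 'b' => same
  Position 2: 'b' vs 'b' => same
  Position 3: 'a' vs 'c' => differ
  Position 4: 'a' vs 'c' => differ
  Position 5: 'a' vs 'a' => same
  Position 6: 'a' vs 'a' => same
  Position 7: 'c' vs 'c' => same
  Position 8: 'c' vs 'a' => differ
Total differences (Hamming distance): 4

4


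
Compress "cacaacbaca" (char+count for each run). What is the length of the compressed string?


Input: cacaacbaca
Runs:
  'c' x 1 => "c1"
  'a' x 1 => "a1"
  'c' x 1 => "c1"
  'a' x 2 => "a2"
  'c' x 1 => "c1"
  'b' x 1 => "b1"
  'a' x 1 => "a1"
  'c' x 1 => "c1"
  'a' x 1 => "a1"
Compressed: "c1a1c1a2c1b1a1c1a1"
Compressed length: 18

18


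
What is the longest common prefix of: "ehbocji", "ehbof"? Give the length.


Words: ehbocji, ehbof
  Position 0: all 'e' => match
  Position 1: all 'h' => match
  Position 2: all 'b' => match
  Position 3: all 'o' => match
  Position 4: ('c', 'f') => mismatch, stop
LCP = "ehbo" (length 4)

4


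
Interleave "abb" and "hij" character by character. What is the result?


Interleaving "abb" and "hij":
  Position 0: 'a' from first, 'h' from second => "ah"
  Position 1: 'b' from first, 'i' from second => "bi"
  Position 2: 'b' from first, 'j' from second => "bj"
Result: ahbibj

ahbibj


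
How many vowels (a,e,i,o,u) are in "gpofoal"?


Input: gpofoal
Checking each character:
  'g' at position 0: consonant
  'p' at position 1: consonant
  'o' at position 2: vowel (running total: 1)
  'f' at position 3: consonant
  'o' at position 4: vowel (running total: 2)
  'a' at position 5: vowel (running total: 3)
  'l' at position 6: consonant
Total vowels: 3

3


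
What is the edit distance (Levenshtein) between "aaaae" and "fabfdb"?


Computing edit distance: "aaaae" -> "fabfdb"
DP table:
           f    a    b    f    d    b
      0    1    2    3    4    5    6
  a   1    1    1    2    3    4    5
  a   2    2    1    2    3    4    5
  a   3    3    2    2    3    4    5
  a   4    4    3    3    3    4    5
  e   5    5    4    4    4    4    5
Edit distance = dp[5][6] = 5

5


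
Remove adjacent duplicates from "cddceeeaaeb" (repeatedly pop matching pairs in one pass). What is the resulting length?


Input: cddceeeaaeb
Stack-based adjacent duplicate removal:
  Read 'c': push. Stack: c
  Read 'd': push. Stack: cd
  Read 'd': matches stack top 'd' => pop. Stack: c
  Read 'c': matches stack top 'c' => pop. Stack: (empty)
  Read 'e': push. Stack: e
  Read 'e': matches stack top 'e' => pop. Stack: (empty)
  Read 'e': push. Stack: e
  Read 'a': push. Stack: ea
  Read 'a': matches stack top 'a' => pop. Stack: e
  Read 'e': matches stack top 'e' => pop. Stack: (empty)
  Read 'b': push. Stack: b
Final stack: "b" (length 1)

1


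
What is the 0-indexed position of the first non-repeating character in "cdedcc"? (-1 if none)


Input: cdedcc
Character frequencies:
  'c': 3
  'd': 2
  'e': 1
Scanning left to right for freq == 1:
  Position 0 ('c'): freq=3, skip
  Position 1 ('d'): freq=2, skip
  Position 2 ('e'): unique! => answer = 2

2


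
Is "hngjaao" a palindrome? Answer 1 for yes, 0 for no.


Input: hngjaao
Reversed: oaajgnh
  Compare pos 0 ('h') with pos 6 ('o'): MISMATCH
  Compare pos 1 ('n') with pos 5 ('a'): MISMATCH
  Compare pos 2 ('g') with pos 4 ('a'): MISMATCH
Result: not a palindrome

0


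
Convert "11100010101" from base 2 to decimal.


Input: "11100010101" in base 2
Positional expansion:
  Digit '1' (value 1) x 2^10 = 1024
  Digit '1' (value 1) x 2^9 = 512
  Digit '1' (value 1) x 2^8 = 256
  Digit '0' (value 0) x 2^7 = 0
  Digit '0' (value 0) x 2^6 = 0
  Digit '0' (value 0) x 2^5 = 0
  Digit '1' (value 1) x 2^4 = 16
  Digit '0' (value 0) x 2^3 = 0
  Digit '1' (value 1) x 2^2 = 4
  Digit '0' (value 0) x 2^1 = 0
  Digit '1' (value 1) x 2^0 = 1
Sum = 1813

1813


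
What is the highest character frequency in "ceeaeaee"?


Input: ceeaeaee
Character counts:
  'a': 2
  'c': 1
  'e': 5
Maximum frequency: 5

5


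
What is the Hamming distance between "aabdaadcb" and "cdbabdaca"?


Comparing "aabdaadcb" and "cdbabdaca" position by position:
  Position 0: 'a' vs 'c' => differ
  Position 1: 'a' vs 'd' => differ
  Position 2: 'b' vs 'b' => same
  Position 3: 'd' vs 'a' => differ
  Position 4: 'a' vs 'b' => differ
  Position 5: 'a' vs 'd' => differ
  Position 6: 'd' vs 'a' => differ
  Position 7: 'c' vs 'c' => same
  Position 8: 'b' vs 'a' => differ
Total differences (Hamming distance): 7

7


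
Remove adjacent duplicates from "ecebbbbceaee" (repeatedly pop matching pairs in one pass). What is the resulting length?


Input: ecebbbbceaee
Stack-based adjacent duplicate removal:
  Read 'e': push. Stack: e
  Read 'c': push. Stack: ec
  Read 'e': push. Stack: ece
  Read 'b': push. Stack: eceb
  Read 'b': matches stack top 'b' => pop. Stack: ece
  Read 'b': push. Stack: eceb
  Read 'b': matches stack top 'b' => pop. Stack: ece
  Read 'c': push. Stack: ecec
  Read 'e': push. Stack: ecece
  Read 'a': push. Stack: ececea
  Read 'e': push. Stack: ececeae
  Read 'e': matches stack top 'e' => pop. Stack: ececea
Final stack: "ececea" (length 6)

6


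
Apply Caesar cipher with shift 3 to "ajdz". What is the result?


Caesar cipher: shift "ajdz" by 3
  'a' (pos 0) + 3 = pos 3 = 'd'
  'j' (pos 9) + 3 = pos 12 = 'm'
  'd' (pos 3) + 3 = pos 6 = 'g'
  'z' (pos 25) + 3 = pos 2 = 'c'
Result: dmgc

dmgc


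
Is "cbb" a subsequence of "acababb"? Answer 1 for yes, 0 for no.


Check if "cbb" is a subsequence of "acababb"
Greedy scan:
  Position 0 ('a'): no match needed
  Position 1 ('c'): matches sub[0] = 'c'
  Position 2 ('a'): no match needed
  Position 3 ('b'): matches sub[1] = 'b'
  Position 4 ('a'): no match needed
  Position 5 ('b'): matches sub[2] = 'b'
  Position 6 ('b'): no match needed
All 3 characters matched => is a subsequence

1


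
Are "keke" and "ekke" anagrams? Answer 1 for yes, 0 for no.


Strings: "keke", "ekke"
Sorted first:  eekk
Sorted second: eekk
Sorted forms match => anagrams

1


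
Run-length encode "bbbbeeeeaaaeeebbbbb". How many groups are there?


Input: bbbbeeeeaaaeeebbbbb
Scanning for consecutive runs:
  Group 1: 'b' x 4 (positions 0-3)
  Group 2: 'e' x 4 (positions 4-7)
  Group 3: 'a' x 3 (positions 8-10)
  Group 4: 'e' x 3 (positions 11-13)
  Group 5: 'b' x 5 (positions 14-18)
Total groups: 5

5


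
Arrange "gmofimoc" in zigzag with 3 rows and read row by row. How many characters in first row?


Zigzag "gmofimoc" into 3 rows:
Placing characters:
  'g' => row 0
  'm' => row 1
  'o' => row 2
  'f' => row 1
  'i' => row 0
  'm' => row 1
  'o' => row 2
  'c' => row 1
Rows:
  Row 0: "gi"
  Row 1: "mfmc"
  Row 2: "oo"
First row length: 2

2


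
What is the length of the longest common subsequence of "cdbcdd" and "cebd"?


LCS of "cdbcdd" and "cebd"
DP table:
           c    e    b    d
      0    0    0    0    0
  c   0    1    1    1    1
  d   0    1    1    1    2
  b   0    1    1    2    2
  c   0    1    1    2    2
  d   0    1    1    2    3
  d   0    1    1    2    3
LCS length = dp[6][4] = 3

3


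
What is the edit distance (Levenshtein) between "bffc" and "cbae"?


Computing edit distance: "bffc" -> "cbae"
DP table:
           c    b    a    e
      0    1    2    3    4
  b   1    1    1    2    3
  f   2    2    2    2    3
  f   3    3    3    3    3
  c   4    3    4    4    4
Edit distance = dp[4][4] = 4

4


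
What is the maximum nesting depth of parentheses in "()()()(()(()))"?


Input: "()()()(()(()))"
Tracking depth:
  Position 0 '(': depth becomes 1
  Position 1 ')': depth becomes 0
  Position 2 '(': depth becomes 1
  Position 3 ')': depth becomes 0
  Position 4 '(': depth becomes 1
  Position 5 ')': depth becomes 0
  Position 6 '(': depth becomes 1
  Position 7 '(': depth becomes 2
  Position 8 ')': depth becomes 1
  Position 9 '(': depth becomes 2
  Position 10 '(': depth becomes 3
  Position 11 ')': depth becomes 2
  Position 12 ')': depth becomes 1
  Position 13 ')': depth becomes 0
Maximum depth reached: 3

3


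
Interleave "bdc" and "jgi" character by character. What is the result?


Interleaving "bdc" and "jgi":
  Position 0: 'b' from first, 'j' from second => "bj"
  Position 1: 'd' from first, 'g' from second => "dg"
  Position 2: 'c' from first, 'i' from second => "ci"
Result: bjdgci

bjdgci


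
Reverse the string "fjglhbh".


Input: fjglhbh
Reading characters right to left:
  Position 6: 'h'
  Position 5: 'b'
  Position 4: 'h'
  Position 3: 'l'
  Position 2: 'g'
  Position 1: 'j'
  Position 0: 'f'
Reversed: hbhlgjf

hbhlgjf


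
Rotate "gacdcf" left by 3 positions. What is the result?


Input: "gacdcf", rotate left by 3
First 3 characters: "gac"
Remaining characters: "dcf"
Concatenate remaining + first: "dcf" + "gac" = "dcfgac"

dcfgac


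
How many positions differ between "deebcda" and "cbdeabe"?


Comparing "deebcda" and "cbdeabe" position by position:
  Position 0: 'd' vs 'c' => DIFFER
  Position 1: 'e' vs 'b' => DIFFER
  Position 2: 'e' vs 'd' => DIFFER
  Position 3: 'b' vs 'e' => DIFFER
  Position 4: 'c' vs 'a' => DIFFER
  Position 5: 'd' vs 'b' => DIFFER
  Position 6: 'a' vs 'e' => DIFFER
Positions that differ: 7

7


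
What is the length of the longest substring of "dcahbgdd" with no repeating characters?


Input: "dcahbgdd"
Sliding window (track last position of each char):
  Position 0 ('d'): window [0,0] length 1 -- new best
  Position 1 ('c'): window [0,1] length 2 -- new best
  Position 2 ('a'): window [0,2] length 3 -- new best
  Position 3 ('h'): window [0,3] length 4 -- new best
  Position 4 ('b'): window [0,4] length 5 -- new best
  Position 5 ('g'): window [0,5] length 6 -- new best
  Position 6 ('d'): repeat (last at 0), move window start to 1
  Position 6 ('d'): window [1,6] length 6
  Position 7 ('d'): repeat (last at 6), move window start to 7
  Position 7 ('d'): window [7,7] length 1
Longest substring with no repeats: "dcahbg" with length 6

6


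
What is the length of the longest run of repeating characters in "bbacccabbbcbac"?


Input: "bbacccabbbcbac"
Scanning for longest run:
  Position 1 ('b'): continues run of 'b', length=2
  Position 2 ('a'): new char, reset run to 1
  Position 3 ('c'): new char, reset run to 1
  Position 4 ('c'): continues run of 'c', length=2
  Position 5 ('c'): continues run of 'c', length=3
  Position 6 ('a'): new char, reset run to 1
  Position 7 ('b'): new char, reset run to 1
  Position 8 ('b'): continues run of 'b', length=2
  Position 9 ('b'): continues run of 'b', length=3
  Position 10 ('c'): new char, reset run to 1
  Position 11 ('b'): new char, reset run to 1
  Position 12 ('a'): new char, reset run to 1
  Position 13 ('c'): new char, reset run to 1
Longest run: 'c' with length 3

3


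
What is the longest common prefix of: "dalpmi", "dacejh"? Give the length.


Words: dalpmi, dacejh
  Position 0: all 'd' => match
  Position 1: all 'a' => match
  Position 2: ('l', 'c') => mismatch, stop
LCP = "da" (length 2)

2


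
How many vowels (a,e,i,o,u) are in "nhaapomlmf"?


Input: nhaapomlmf
Checking each character:
  'n' at position 0: consonant
  'h' at position 1: consonant
  'a' at position 2: vowel (running total: 1)
  'a' at position 3: vowel (running total: 2)
  'p' at position 4: consonant
  'o' at position 5: vowel (running total: 3)
  'm' at position 6: consonant
  'l' at position 7: consonant
  'm' at position 8: consonant
  'f' at position 9: consonant
Total vowels: 3

3


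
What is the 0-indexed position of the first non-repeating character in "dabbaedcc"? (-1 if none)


Input: dabbaedcc
Character frequencies:
  'a': 2
  'b': 2
  'c': 2
  'd': 2
  'e': 1
Scanning left to right for freq == 1:
  Position 0 ('d'): freq=2, skip
  Position 1 ('a'): freq=2, skip
  Position 2 ('b'): freq=2, skip
  Position 3 ('b'): freq=2, skip
  Position 4 ('a'): freq=2, skip
  Position 5 ('e'): unique! => answer = 5

5


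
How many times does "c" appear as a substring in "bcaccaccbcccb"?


Searching for "c" in "bcaccaccbcccb"
Scanning each position:
  Position 0: "b" => no
  Position 1: "c" => MATCH
  Position 2: "a" => no
  Position 3: "c" => MATCH
  Position 4: "c" => MATCH
  Position 5: "a" => no
  Position 6: "c" => MATCH
  Position 7: "c" => MATCH
  Position 8: "b" => no
  Position 9: "c" => MATCH
  Position 10: "c" => MATCH
  Position 11: "c" => MATCH
  Position 12: "b" => no
Total occurrences: 8

8


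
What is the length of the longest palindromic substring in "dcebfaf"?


Input: "dcebfaf"
Checking substrings for palindromes:
  [4:7] "faf" (len 3) => palindrome
Longest palindromic substring: "faf" with length 3

3


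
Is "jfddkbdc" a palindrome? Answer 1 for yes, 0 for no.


Input: jfddkbdc
Reversed: cdbkddfj
  Compare pos 0 ('j') with pos 7 ('c'): MISMATCH
  Compare pos 1 ('f') with pos 6 ('d'): MISMATCH
  Compare pos 2 ('d') with pos 5 ('b'): MISMATCH
  Compare pos 3 ('d') with pos 4 ('k'): MISMATCH
Result: not a palindrome

0


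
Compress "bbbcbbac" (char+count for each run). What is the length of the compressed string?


Input: bbbcbbac
Runs:
  'b' x 3 => "b3"
  'c' x 1 => "c1"
  'b' x 2 => "b2"
  'a' x 1 => "a1"
  'c' x 1 => "c1"
Compressed: "b3c1b2a1c1"
Compressed length: 10

10


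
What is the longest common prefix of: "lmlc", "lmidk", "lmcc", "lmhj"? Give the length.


Words: lmlc, lmidk, lmcc, lmhj
  Position 0: all 'l' => match
  Position 1: all 'm' => match
  Position 2: ('l', 'i', 'c', 'h') => mismatch, stop
LCP = "lm" (length 2)

2


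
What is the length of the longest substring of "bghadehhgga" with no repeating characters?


Input: "bghadehhgga"
Sliding window (track last position of each char):
  Position 0 ('b'): window [0,0] length 1 -- new best
  Position 1 ('g'): window [0,1] length 2 -- new best
  Position 2 ('h'): window [0,2] length 3 -- new best
  Position 3 ('a'): window [0,3] length 4 -- new best
  Position 4 ('d'): window [0,4] length 5 -- new best
  Position 5 ('e'): window [0,5] length 6 -- new best
  Position 6 ('h'): repeat (last at 2), move window start to 3
  Position 6 ('h'): window [3,6] length 4
  Position 7 ('h'): repeat (last at 6), move window start to 7
  Position 7 ('h'): window [7,7] length 1
  Position 8 ('g'): window [7,8] length 2
  Position 9 ('g'): repeat (last at 8), move window start to 9
  Position 9 ('g'): window [9,9] length 1
  Position 10 ('a'): window [9,10] length 2
Longest substring with no repeats: "bghade" with length 6

6


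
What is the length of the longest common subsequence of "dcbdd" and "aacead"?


LCS of "dcbdd" and "aacead"
DP table:
           a    a    c    e    a    d
      0    0    0    0    0    0    0
  d   0    0    0    0    0    0    1
  c   0    0    0    1    1    1    1
  b   0    0    0    1    1    1    1
  d   0    0    0    1    1    1    2
  d   0    0    0    1    1    1    2
LCS length = dp[5][6] = 2

2


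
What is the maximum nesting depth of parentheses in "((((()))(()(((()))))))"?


Input: "((((()))(()(((()))))))"
Tracking depth:
  Position 0 '(': depth becomes 1
  Position 1 '(': depth becomes 2
  Position 2 '(': depth becomes 3
  Position 3 '(': depth becomes 4
  Position 4 '(': depth becomes 5
  Position 5 ')': depth becomes 4
  Position 6 ')': depth becomes 3
  Position 7 ')': depth becomes 2
  Position 8 '(': depth becomes 3
  Position 9 '(': depth becomes 4
  Position 10 ')': depth becomes 3
  Position 11 '(': depth becomes 4
  Position 12 '(': depth becomes 5
  Position 13 '(': depth becomes 6
  Position 14 '(': depth becomes 7
  Position 15 ')': depth becomes 6
  Position 16 ')': depth becomes 5
  Position 17 ')': depth becomes 4
  Position 18 ')': depth becomes 3
  Position 19 ')': depth becomes 2
  Position 20 ')': depth becomes 1
  Position 21 ')': depth becomes 0
Maximum depth reached: 7

7


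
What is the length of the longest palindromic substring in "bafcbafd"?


Input: "bafcbafd"
Checking substrings for palindromes:
  No multi-char palindromic substrings found
Longest palindromic substring: "b" with length 1

1


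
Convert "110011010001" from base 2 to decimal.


Input: "110011010001" in base 2
Positional expansion:
  Digit '1' (value 1) x 2^11 = 2048
  Digit '1' (value 1) x 2^10 = 1024
  Digit '0' (value 0) x 2^9 = 0
  Digit '0' (value 0) x 2^8 = 0
  Digit '1' (value 1) x 2^7 = 128
  Digit '1' (value 1) x 2^6 = 64
  Digit '0' (value 0) x 2^5 = 0
  Digit '1' (value 1) x 2^4 = 16
  Digit '0' (value 0) x 2^3 = 0
  Digit '0' (value 0) x 2^2 = 0
  Digit '0' (value 0) x 2^1 = 0
  Digit '1' (value 1) x 2^0 = 1
Sum = 3281

3281


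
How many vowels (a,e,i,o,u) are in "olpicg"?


Input: olpicg
Checking each character:
  'o' at position 0: vowel (running total: 1)
  'l' at position 1: consonant
  'p' at position 2: consonant
  'i' at position 3: vowel (running total: 2)
  'c' at position 4: consonant
  'g' at position 5: consonant
Total vowels: 2

2


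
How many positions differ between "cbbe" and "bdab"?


Comparing "cbbe" and "bdab" position by position:
  Position 0: 'c' vs 'b' => DIFFER
  Position 1: 'b' vs 'd' => DIFFER
  Position 2: 'b' vs 'a' => DIFFER
  Position 3: 'e' vs 'b' => DIFFER
Positions that differ: 4

4


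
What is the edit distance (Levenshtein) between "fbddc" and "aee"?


Computing edit distance: "fbddc" -> "aee"
DP table:
           a    e    e
      0    1    2    3
  f   1    1    2    3
  b   2    2    2    3
  d   3    3    3    3
  d   4    4    4    4
  c   5    5    5    5
Edit distance = dp[5][3] = 5

5


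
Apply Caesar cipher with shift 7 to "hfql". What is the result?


Caesar cipher: shift "hfql" by 7
  'h' (pos 7) + 7 = pos 14 = 'o'
  'f' (pos 5) + 7 = pos 12 = 'm'
  'q' (pos 16) + 7 = pos 23 = 'x'
  'l' (pos 11) + 7 = pos 18 = 's'
Result: omxs

omxs


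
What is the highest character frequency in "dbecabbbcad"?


Input: dbecabbbcad
Character counts:
  'a': 2
  'b': 4
  'c': 2
  'd': 2
  'e': 1
Maximum frequency: 4

4


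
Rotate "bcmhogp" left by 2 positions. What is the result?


Input: "bcmhogp", rotate left by 2
First 2 characters: "bc"
Remaining characters: "mhogp"
Concatenate remaining + first: "mhogp" + "bc" = "mhogpbc"

mhogpbc


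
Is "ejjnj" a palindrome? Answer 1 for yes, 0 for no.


Input: ejjnj
Reversed: jnjje
  Compare pos 0 ('e') with pos 4 ('j'): MISMATCH
  Compare pos 1 ('j') with pos 3 ('n'): MISMATCH
Result: not a palindrome

0


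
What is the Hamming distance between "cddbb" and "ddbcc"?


Comparing "cddbb" and "ddbcc" position by position:
  Position 0: 'c' vs 'd' => differ
  Position 1: 'd' vs 'd' => same
  Position 2: 'd' vs 'b' => differ
  Position 3: 'b' vs 'c' => differ
  Position 4: 'b' vs 'c' => differ
Total differences (Hamming distance): 4

4


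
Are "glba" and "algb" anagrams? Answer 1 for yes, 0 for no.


Strings: "glba", "algb"
Sorted first:  abgl
Sorted second: abgl
Sorted forms match => anagrams

1


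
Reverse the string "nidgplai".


Input: nidgplai
Reading characters right to left:
  Position 7: 'i'
  Position 6: 'a'
  Position 5: 'l'
  Position 4: 'p'
  Position 3: 'g'
  Position 2: 'd'
  Position 1: 'i'
  Position 0: 'n'
Reversed: ialpgdin

ialpgdin


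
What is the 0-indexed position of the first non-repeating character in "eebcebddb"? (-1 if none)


Input: eebcebddb
Character frequencies:
  'b': 3
  'c': 1
  'd': 2
  'e': 3
Scanning left to right for freq == 1:
  Position 0 ('e'): freq=3, skip
  Position 1 ('e'): freq=3, skip
  Position 2 ('b'): freq=3, skip
  Position 3 ('c'): unique! => answer = 3

3


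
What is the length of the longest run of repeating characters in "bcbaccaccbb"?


Input: "bcbaccaccbb"
Scanning for longest run:
  Position 1 ('c'): new char, reset run to 1
  Position 2 ('b'): new char, reset run to 1
  Position 3 ('a'): new char, reset run to 1
  Position 4 ('c'): new char, reset run to 1
  Position 5 ('c'): continues run of 'c', length=2
  Position 6 ('a'): new char, reset run to 1
  Position 7 ('c'): new char, reset run to 1
  Position 8 ('c'): continues run of 'c', length=2
  Position 9 ('b'): new char, reset run to 1
  Position 10 ('b'): continues run of 'b', length=2
Longest run: 'c' with length 2

2


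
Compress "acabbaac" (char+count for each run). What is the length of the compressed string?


Input: acabbaac
Runs:
  'a' x 1 => "a1"
  'c' x 1 => "c1"
  'a' x 1 => "a1"
  'b' x 2 => "b2"
  'a' x 2 => "a2"
  'c' x 1 => "c1"
Compressed: "a1c1a1b2a2c1"
Compressed length: 12

12


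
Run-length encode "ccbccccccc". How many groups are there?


Input: ccbccccccc
Scanning for consecutive runs:
  Group 1: 'c' x 2 (positions 0-1)
  Group 2: 'b' x 1 (positions 2-2)
  Group 3: 'c' x 7 (positions 3-9)
Total groups: 3

3


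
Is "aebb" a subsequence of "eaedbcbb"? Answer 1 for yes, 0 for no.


Check if "aebb" is a subsequence of "eaedbcbb"
Greedy scan:
  Position 0 ('e'): no match needed
  Position 1 ('a'): matches sub[0] = 'a'
  Position 2 ('e'): matches sub[1] = 'e'
  Position 3 ('d'): no match needed
  Position 4 ('b'): matches sub[2] = 'b'
  Position 5 ('c'): no match needed
  Position 6 ('b'): matches sub[3] = 'b'
  Position 7 ('b'): no match needed
All 4 characters matched => is a subsequence

1


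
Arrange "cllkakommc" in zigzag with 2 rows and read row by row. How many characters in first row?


Zigzag "cllkakommc" into 2 rows:
Placing characters:
  'c' => row 0
  'l' => row 1
  'l' => row 0
  'k' => row 1
  'a' => row 0
  'k' => row 1
  'o' => row 0
  'm' => row 1
  'm' => row 0
  'c' => row 1
Rows:
  Row 0: "claom"
  Row 1: "lkkmc"
First row length: 5

5


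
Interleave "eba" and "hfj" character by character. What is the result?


Interleaving "eba" and "hfj":
  Position 0: 'e' from first, 'h' from second => "eh"
  Position 1: 'b' from first, 'f' from second => "bf"
  Position 2: 'a' from first, 'j' from second => "aj"
Result: ehbfaj

ehbfaj


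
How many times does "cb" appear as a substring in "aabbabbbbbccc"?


Searching for "cb" in "aabbabbbbbccc"
Scanning each position:
  Position 0: "aa" => no
  Position 1: "ab" => no
  Position 2: "bb" => no
  Position 3: "ba" => no
  Position 4: "ab" => no
  Position 5: "bb" => no
  Position 6: "bb" => no
  Position 7: "bb" => no
  Position 8: "bb" => no
  Position 9: "bc" => no
  Position 10: "cc" => no
  Position 11: "cc" => no
Total occurrences: 0

0


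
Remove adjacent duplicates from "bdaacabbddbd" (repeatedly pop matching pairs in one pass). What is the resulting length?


Input: bdaacabbddbd
Stack-based adjacent duplicate removal:
  Read 'b': push. Stack: b
  Read 'd': push. Stack: bd
  Read 'a': push. Stack: bda
  Read 'a': matches stack top 'a' => pop. Stack: bd
  Read 'c': push. Stack: bdc
  Read 'a': push. Stack: bdca
  Read 'b': push. Stack: bdcab
  Read 'b': matches stack top 'b' => pop. Stack: bdca
  Read 'd': push. Stack: bdcad
  Read 'd': matches stack top 'd' => pop. Stack: bdca
  Read 'b': push. Stack: bdcab
  Read 'd': push. Stack: bdcabd
Final stack: "bdcabd" (length 6)

6


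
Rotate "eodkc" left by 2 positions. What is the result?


Input: "eodkc", rotate left by 2
First 2 characters: "eo"
Remaining characters: "dkc"
Concatenate remaining + first: "dkc" + "eo" = "dkceo"

dkceo


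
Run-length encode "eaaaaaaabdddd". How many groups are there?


Input: eaaaaaaabdddd
Scanning for consecutive runs:
  Group 1: 'e' x 1 (positions 0-0)
  Group 2: 'a' x 7 (positions 1-7)
  Group 3: 'b' x 1 (positions 8-8)
  Group 4: 'd' x 4 (positions 9-12)
Total groups: 4

4


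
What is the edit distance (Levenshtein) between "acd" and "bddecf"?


Computing edit distance: "acd" -> "bddecf"
DP table:
           b    d    d    e    c    f
      0    1    2    3    4    5    6
  a   1    1    2    3    4    5    6
  c   2    2    2    3    4    4    5
  d   3    3    2    2    3    4    5
Edit distance = dp[3][6] = 5

5


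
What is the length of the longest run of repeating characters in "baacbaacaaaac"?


Input: "baacbaacaaaac"
Scanning for longest run:
  Position 1 ('a'): new char, reset run to 1
  Position 2 ('a'): continues run of 'a', length=2
  Position 3 ('c'): new char, reset run to 1
  Position 4 ('b'): new char, reset run to 1
  Position 5 ('a'): new char, reset run to 1
  Position 6 ('a'): continues run of 'a', length=2
  Position 7 ('c'): new char, reset run to 1
  Position 8 ('a'): new char, reset run to 1
  Position 9 ('a'): continues run of 'a', length=2
  Position 10 ('a'): continues run of 'a', length=3
  Position 11 ('a'): continues run of 'a', length=4
  Position 12 ('c'): new char, reset run to 1
Longest run: 'a' with length 4

4


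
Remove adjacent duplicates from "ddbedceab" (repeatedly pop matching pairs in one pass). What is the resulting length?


Input: ddbedceab
Stack-based adjacent duplicate removal:
  Read 'd': push. Stack: d
  Read 'd': matches stack top 'd' => pop. Stack: (empty)
  Read 'b': push. Stack: b
  Read 'e': push. Stack: be
  Read 'd': push. Stack: bed
  Read 'c': push. Stack: bedc
  Read 'e': push. Stack: bedce
  Read 'a': push. Stack: bedcea
  Read 'b': push. Stack: bedceab
Final stack: "bedceab" (length 7)

7


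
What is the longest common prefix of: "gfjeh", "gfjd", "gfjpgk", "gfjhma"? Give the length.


Words: gfjeh, gfjd, gfjpgk, gfjhma
  Position 0: all 'g' => match
  Position 1: all 'f' => match
  Position 2: all 'j' => match
  Position 3: ('e', 'd', 'p', 'h') => mismatch, stop
LCP = "gfj" (length 3)

3


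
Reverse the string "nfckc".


Input: nfckc
Reading characters right to left:
  Position 4: 'c'
  Position 3: 'k'
  Position 2: 'c'
  Position 1: 'f'
  Position 0: 'n'
Reversed: ckcfn

ckcfn


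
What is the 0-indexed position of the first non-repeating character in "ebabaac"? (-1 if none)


Input: ebabaac
Character frequencies:
  'a': 3
  'b': 2
  'c': 1
  'e': 1
Scanning left to right for freq == 1:
  Position 0 ('e'): unique! => answer = 0

0


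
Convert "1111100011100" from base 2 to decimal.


Input: "1111100011100" in base 2
Positional expansion:
  Digit '1' (value 1) x 2^12 = 4096
  Digit '1' (value 1) x 2^11 = 2048
  Digit '1' (value 1) x 2^10 = 1024
  Digit '1' (value 1) x 2^9 = 512
  Digit '1' (value 1) x 2^8 = 256
  Digit '0' (value 0) x 2^7 = 0
  Digit '0' (value 0) x 2^6 = 0
  Digit '0' (value 0) x 2^5 = 0
  Digit '1' (value 1) x 2^4 = 16
  Digit '1' (value 1) x 2^3 = 8
  Digit '1' (value 1) x 2^2 = 4
  Digit '0' (value 0) x 2^1 = 0
  Digit '0' (value 0) x 2^0 = 0
Sum = 7964

7964


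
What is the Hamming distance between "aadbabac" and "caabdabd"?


Comparing "aadbabac" and "caabdabd" position by position:
  Position 0: 'a' vs 'c' => differ
  Position 1: 'a' vs 'a' => same
  Position 2: 'd' vs 'a' => differ
  Position 3: 'b' vs 'b' => same
  Position 4: 'a' vs 'd' => differ
  Position 5: 'b' vs 'a' => differ
  Position 6: 'a' vs 'b' => differ
  Position 7: 'c' vs 'd' => differ
Total differences (Hamming distance): 6

6


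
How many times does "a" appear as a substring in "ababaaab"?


Searching for "a" in "ababaaab"
Scanning each position:
  Position 0: "a" => MATCH
  Position 1: "b" => no
  Position 2: "a" => MATCH
  Position 3: "b" => no
  Position 4: "a" => MATCH
  Position 5: "a" => MATCH
  Position 6: "a" => MATCH
  Position 7: "b" => no
Total occurrences: 5

5


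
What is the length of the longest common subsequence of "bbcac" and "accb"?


LCS of "bbcac" and "accb"
DP table:
           a    c    c    b
      0    0    0    0    0
  b   0    0    0    0    1
  b   0    0    0    0    1
  c   0    0    1    1    1
  a   0    1    1    1    1
  c   0    1    2    2    2
LCS length = dp[5][4] = 2

2


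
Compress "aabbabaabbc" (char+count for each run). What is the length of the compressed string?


Input: aabbabaabbc
Runs:
  'a' x 2 => "a2"
  'b' x 2 => "b2"
  'a' x 1 => "a1"
  'b' x 1 => "b1"
  'a' x 2 => "a2"
  'b' x 2 => "b2"
  'c' x 1 => "c1"
Compressed: "a2b2a1b1a2b2c1"
Compressed length: 14

14


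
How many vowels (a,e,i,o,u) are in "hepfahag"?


Input: hepfahag
Checking each character:
  'h' at position 0: consonant
  'e' at position 1: vowel (running total: 1)
  'p' at position 2: consonant
  'f' at position 3: consonant
  'a' at position 4: vowel (running total: 2)
  'h' at position 5: consonant
  'a' at position 6: vowel (running total: 3)
  'g' at position 7: consonant
Total vowels: 3

3


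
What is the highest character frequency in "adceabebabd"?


Input: adceabebabd
Character counts:
  'a': 3
  'b': 3
  'c': 1
  'd': 2
  'e': 2
Maximum frequency: 3

3


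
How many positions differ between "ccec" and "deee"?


Comparing "ccec" and "deee" position by position:
  Position 0: 'c' vs 'd' => DIFFER
  Position 1: 'c' vs 'e' => DIFFER
  Position 2: 'e' vs 'e' => same
  Position 3: 'c' vs 'e' => DIFFER
Positions that differ: 3

3


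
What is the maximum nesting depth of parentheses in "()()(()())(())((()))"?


Input: "()()(()())(())((()))"
Tracking depth:
  Position 0 '(': depth becomes 1
  Position 1 ')': depth becomes 0
  Position 2 '(': depth becomes 1
  Position 3 ')': depth becomes 0
  Position 4 '(': depth becomes 1
  Position 5 '(': depth becomes 2
  Position 6 ')': depth becomes 1
  Position 7 '(': depth becomes 2
  Position 8 ')': depth becomes 1
  Position 9 ')': depth becomes 0
  Position 10 '(': depth becomes 1
  Position 11 '(': depth becomes 2
  Position 12 ')': depth becomes 1
  Position 13 ')': depth becomes 0
  Position 14 '(': depth becomes 1
  Position 15 '(': depth becomes 2
  Position 16 '(': depth becomes 3
  Position 17 ')': depth becomes 2
  Position 18 ')': depth becomes 1
  Position 19 ')': depth becomes 0
Maximum depth reached: 3

3


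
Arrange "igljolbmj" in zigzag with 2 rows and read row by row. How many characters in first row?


Zigzag "igljolbmj" into 2 rows:
Placing characters:
  'i' => row 0
  'g' => row 1
  'l' => row 0
  'j' => row 1
  'o' => row 0
  'l' => row 1
  'b' => row 0
  'm' => row 1
  'j' => row 0
Rows:
  Row 0: "ilobj"
  Row 1: "gjlm"
First row length: 5

5


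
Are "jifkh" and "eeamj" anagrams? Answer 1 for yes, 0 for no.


Strings: "jifkh", "eeamj"
Sorted first:  fhijk
Sorted second: aeejm
Differ at position 0: 'f' vs 'a' => not anagrams

0


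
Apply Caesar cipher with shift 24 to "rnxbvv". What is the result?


Caesar cipher: shift "rnxbvv" by 24
  'r' (pos 17) + 24 = pos 15 = 'p'
  'n' (pos 13) + 24 = pos 11 = 'l'
  'x' (pos 23) + 24 = pos 21 = 'v'
  'b' (pos 1) + 24 = pos 25 = 'z'
  'v' (pos 21) + 24 = pos 19 = 't'
  'v' (pos 21) + 24 = pos 19 = 't'
Result: plvztt

plvztt


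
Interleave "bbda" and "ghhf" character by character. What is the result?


Interleaving "bbda" and "ghhf":
  Position 0: 'b' from first, 'g' from second => "bg"
  Position 1: 'b' from first, 'h' from second => "bh"
  Position 2: 'd' from first, 'h' from second => "dh"
  Position 3: 'a' from first, 'f' from second => "af"
Result: bgbhdhaf

bgbhdhaf


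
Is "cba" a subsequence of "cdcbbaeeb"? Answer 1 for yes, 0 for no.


Check if "cba" is a subsequence of "cdcbbaeeb"
Greedy scan:
  Position 0 ('c'): matches sub[0] = 'c'
  Position 1 ('d'): no match needed
  Position 2 ('c'): no match needed
  Position 3 ('b'): matches sub[1] = 'b'
  Position 4 ('b'): no match needed
  Position 5 ('a'): matches sub[2] = 'a'
  Position 6 ('e'): no match needed
  Position 7 ('e'): no match needed
  Position 8 ('b'): no match needed
All 3 characters matched => is a subsequence

1


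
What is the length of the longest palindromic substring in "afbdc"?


Input: "afbdc"
Checking substrings for palindromes:
  No multi-char palindromic substrings found
Longest palindromic substring: "a" with length 1

1


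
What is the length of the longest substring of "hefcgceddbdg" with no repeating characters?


Input: "hefcgceddbdg"
Sliding window (track last position of each char):
  Position 0 ('h'): window [0,0] length 1 -- new best
  Position 1 ('e'): window [0,1] length 2 -- new best
  Position 2 ('f'): window [0,2] length 3 -- new best
  Position 3 ('c'): window [0,3] length 4 -- new best
  Position 4 ('g'): window [0,4] length 5 -- new best
  Position 5 ('c'): repeat (last at 3), move window start to 4
  Position 5 ('c'): window [4,5] length 2
  Position 6 ('e'): window [4,6] length 3
  Position 7 ('d'): window [4,7] length 4
  Position 8 ('d'): repeat (last at 7), move window start to 8
  Position 8 ('d'): window [8,8] length 1
  Position 9 ('b'): window [8,9] length 2
  Position 10 ('d'): repeat (last at 8), move window start to 9
  Position 10 ('d'): window [9,10] length 2
  Position 11 ('g'): window [9,11] length 3
Longest substring with no repeats: "hefcg" with length 5

5


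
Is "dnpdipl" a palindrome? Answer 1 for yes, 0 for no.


Input: dnpdipl
Reversed: lpidpnd
  Compare pos 0 ('d') with pos 6 ('l'): MISMATCH
  Compare pos 1 ('n') with pos 5 ('p'): MISMATCH
  Compare pos 2 ('p') with pos 4 ('i'): MISMATCH
Result: not a palindrome

0


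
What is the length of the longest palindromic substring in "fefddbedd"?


Input: "fefddbedd"
Checking substrings for palindromes:
  [0:3] "fef" (len 3) => palindrome
  [3:5] "dd" (len 2) => palindrome
  [7:9] "dd" (len 2) => palindrome
Longest palindromic substring: "fef" with length 3

3


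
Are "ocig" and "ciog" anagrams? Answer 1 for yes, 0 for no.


Strings: "ocig", "ciog"
Sorted first:  cgio
Sorted second: cgio
Sorted forms match => anagrams

1


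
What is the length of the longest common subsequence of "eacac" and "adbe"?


LCS of "eacac" and "adbe"
DP table:
           a    d    b    e
      0    0    0    0    0
  e   0    0    0    0    1
  a   0    1    1    1    1
  c   0    1    1    1    1
  a   0    1    1    1    1
  c   0    1    1    1    1
LCS length = dp[5][4] = 1

1


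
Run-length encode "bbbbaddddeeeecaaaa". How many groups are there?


Input: bbbbaddddeeeecaaaa
Scanning for consecutive runs:
  Group 1: 'b' x 4 (positions 0-3)
  Group 2: 'a' x 1 (positions 4-4)
  Group 3: 'd' x 4 (positions 5-8)
  Group 4: 'e' x 4 (positions 9-12)
  Group 5: 'c' x 1 (positions 13-13)
  Group 6: 'a' x 4 (positions 14-17)
Total groups: 6

6
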